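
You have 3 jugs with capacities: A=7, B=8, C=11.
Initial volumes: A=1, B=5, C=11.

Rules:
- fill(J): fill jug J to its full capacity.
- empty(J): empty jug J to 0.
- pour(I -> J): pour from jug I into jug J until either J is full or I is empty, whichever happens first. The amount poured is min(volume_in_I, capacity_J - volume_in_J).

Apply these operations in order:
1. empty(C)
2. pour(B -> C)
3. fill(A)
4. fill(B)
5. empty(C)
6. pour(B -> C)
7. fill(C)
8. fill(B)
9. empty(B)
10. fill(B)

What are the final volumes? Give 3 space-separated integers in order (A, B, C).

Answer: 7 8 11

Derivation:
Step 1: empty(C) -> (A=1 B=5 C=0)
Step 2: pour(B -> C) -> (A=1 B=0 C=5)
Step 3: fill(A) -> (A=7 B=0 C=5)
Step 4: fill(B) -> (A=7 B=8 C=5)
Step 5: empty(C) -> (A=7 B=8 C=0)
Step 6: pour(B -> C) -> (A=7 B=0 C=8)
Step 7: fill(C) -> (A=7 B=0 C=11)
Step 8: fill(B) -> (A=7 B=8 C=11)
Step 9: empty(B) -> (A=7 B=0 C=11)
Step 10: fill(B) -> (A=7 B=8 C=11)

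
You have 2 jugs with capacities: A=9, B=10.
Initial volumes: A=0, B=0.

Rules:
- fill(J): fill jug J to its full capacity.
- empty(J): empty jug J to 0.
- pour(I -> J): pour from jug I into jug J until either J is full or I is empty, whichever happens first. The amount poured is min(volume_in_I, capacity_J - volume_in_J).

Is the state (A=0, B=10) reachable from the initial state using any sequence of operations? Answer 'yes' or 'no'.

BFS from (A=0, B=0):
  1. fill(B) -> (A=0 B=10)
Target reached → yes.

Answer: yes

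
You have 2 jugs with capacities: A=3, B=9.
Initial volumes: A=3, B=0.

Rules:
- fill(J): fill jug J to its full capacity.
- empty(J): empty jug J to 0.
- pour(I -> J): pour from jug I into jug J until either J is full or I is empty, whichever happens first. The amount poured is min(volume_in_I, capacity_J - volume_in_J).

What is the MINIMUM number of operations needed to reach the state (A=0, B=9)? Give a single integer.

BFS from (A=3, B=0). One shortest path:
  1. empty(A) -> (A=0 B=0)
  2. fill(B) -> (A=0 B=9)
Reached target in 2 moves.

Answer: 2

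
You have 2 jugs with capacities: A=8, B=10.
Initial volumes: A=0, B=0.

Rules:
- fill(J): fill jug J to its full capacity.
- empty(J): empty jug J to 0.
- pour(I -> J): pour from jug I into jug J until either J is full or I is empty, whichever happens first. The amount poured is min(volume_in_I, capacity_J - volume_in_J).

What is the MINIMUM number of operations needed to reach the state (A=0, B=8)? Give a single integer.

BFS from (A=0, B=0). One shortest path:
  1. fill(A) -> (A=8 B=0)
  2. pour(A -> B) -> (A=0 B=8)
Reached target in 2 moves.

Answer: 2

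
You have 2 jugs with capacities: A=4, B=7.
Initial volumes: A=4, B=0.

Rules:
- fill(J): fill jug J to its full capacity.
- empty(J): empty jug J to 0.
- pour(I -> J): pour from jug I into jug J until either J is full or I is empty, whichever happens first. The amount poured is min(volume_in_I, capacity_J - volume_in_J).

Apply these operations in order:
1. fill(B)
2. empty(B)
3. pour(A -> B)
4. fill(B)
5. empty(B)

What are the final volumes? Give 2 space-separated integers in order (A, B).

Step 1: fill(B) -> (A=4 B=7)
Step 2: empty(B) -> (A=4 B=0)
Step 3: pour(A -> B) -> (A=0 B=4)
Step 4: fill(B) -> (A=0 B=7)
Step 5: empty(B) -> (A=0 B=0)

Answer: 0 0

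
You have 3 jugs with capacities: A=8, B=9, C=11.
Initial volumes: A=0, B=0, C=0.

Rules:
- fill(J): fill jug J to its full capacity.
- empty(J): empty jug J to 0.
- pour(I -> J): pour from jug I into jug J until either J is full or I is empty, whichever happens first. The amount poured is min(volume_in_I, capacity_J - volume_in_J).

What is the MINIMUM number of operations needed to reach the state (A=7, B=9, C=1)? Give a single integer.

Answer: 6

Derivation:
BFS from (A=0, B=0, C=0). One shortest path:
  1. fill(A) -> (A=8 B=0 C=0)
  2. fill(B) -> (A=8 B=9 C=0)
  3. pour(B -> C) -> (A=8 B=0 C=9)
  4. pour(A -> B) -> (A=0 B=8 C=9)
  5. pour(C -> A) -> (A=8 B=8 C=1)
  6. pour(A -> B) -> (A=7 B=9 C=1)
Reached target in 6 moves.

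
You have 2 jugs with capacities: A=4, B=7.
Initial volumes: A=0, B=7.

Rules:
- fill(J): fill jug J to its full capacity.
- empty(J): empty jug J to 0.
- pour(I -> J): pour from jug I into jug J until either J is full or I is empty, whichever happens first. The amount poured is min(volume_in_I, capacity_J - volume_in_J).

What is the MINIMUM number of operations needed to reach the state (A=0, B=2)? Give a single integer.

BFS from (A=0, B=7). One shortest path:
  1. pour(B -> A) -> (A=4 B=3)
  2. empty(A) -> (A=0 B=3)
  3. pour(B -> A) -> (A=3 B=0)
  4. fill(B) -> (A=3 B=7)
  5. pour(B -> A) -> (A=4 B=6)
  6. empty(A) -> (A=0 B=6)
  7. pour(B -> A) -> (A=4 B=2)
  8. empty(A) -> (A=0 B=2)
Reached target in 8 moves.

Answer: 8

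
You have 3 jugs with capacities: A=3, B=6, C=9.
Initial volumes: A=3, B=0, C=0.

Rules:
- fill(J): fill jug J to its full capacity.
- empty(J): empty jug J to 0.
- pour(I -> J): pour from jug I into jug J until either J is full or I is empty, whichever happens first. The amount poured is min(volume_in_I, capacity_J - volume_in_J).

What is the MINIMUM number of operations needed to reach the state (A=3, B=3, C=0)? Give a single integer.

BFS from (A=3, B=0, C=0). One shortest path:
  1. pour(A -> B) -> (A=0 B=3 C=0)
  2. fill(A) -> (A=3 B=3 C=0)
Reached target in 2 moves.

Answer: 2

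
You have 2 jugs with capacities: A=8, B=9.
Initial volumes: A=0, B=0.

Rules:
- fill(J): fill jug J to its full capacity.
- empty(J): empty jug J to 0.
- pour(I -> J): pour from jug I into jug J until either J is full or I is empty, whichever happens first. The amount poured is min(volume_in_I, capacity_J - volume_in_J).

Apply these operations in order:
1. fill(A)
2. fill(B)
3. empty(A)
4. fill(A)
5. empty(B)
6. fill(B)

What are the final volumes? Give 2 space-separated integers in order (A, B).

Answer: 8 9

Derivation:
Step 1: fill(A) -> (A=8 B=0)
Step 2: fill(B) -> (A=8 B=9)
Step 3: empty(A) -> (A=0 B=9)
Step 4: fill(A) -> (A=8 B=9)
Step 5: empty(B) -> (A=8 B=0)
Step 6: fill(B) -> (A=8 B=9)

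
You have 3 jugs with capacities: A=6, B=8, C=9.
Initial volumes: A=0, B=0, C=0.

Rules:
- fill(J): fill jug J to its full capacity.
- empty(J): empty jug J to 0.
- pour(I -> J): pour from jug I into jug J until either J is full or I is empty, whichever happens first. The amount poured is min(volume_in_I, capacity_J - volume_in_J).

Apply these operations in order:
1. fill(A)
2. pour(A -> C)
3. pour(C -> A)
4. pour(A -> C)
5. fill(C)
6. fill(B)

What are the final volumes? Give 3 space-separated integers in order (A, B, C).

Step 1: fill(A) -> (A=6 B=0 C=0)
Step 2: pour(A -> C) -> (A=0 B=0 C=6)
Step 3: pour(C -> A) -> (A=6 B=0 C=0)
Step 4: pour(A -> C) -> (A=0 B=0 C=6)
Step 5: fill(C) -> (A=0 B=0 C=9)
Step 6: fill(B) -> (A=0 B=8 C=9)

Answer: 0 8 9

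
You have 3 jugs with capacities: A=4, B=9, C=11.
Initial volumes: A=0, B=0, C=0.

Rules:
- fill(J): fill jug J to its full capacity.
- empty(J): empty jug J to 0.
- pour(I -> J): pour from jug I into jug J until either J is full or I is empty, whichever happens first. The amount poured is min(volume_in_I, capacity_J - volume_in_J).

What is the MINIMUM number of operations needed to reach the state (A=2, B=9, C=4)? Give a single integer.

Answer: 6

Derivation:
BFS from (A=0, B=0, C=0). One shortest path:
  1. fill(C) -> (A=0 B=0 C=11)
  2. pour(C -> A) -> (A=4 B=0 C=7)
  3. pour(C -> B) -> (A=4 B=7 C=0)
  4. pour(A -> C) -> (A=0 B=7 C=4)
  5. fill(A) -> (A=4 B=7 C=4)
  6. pour(A -> B) -> (A=2 B=9 C=4)
Reached target in 6 moves.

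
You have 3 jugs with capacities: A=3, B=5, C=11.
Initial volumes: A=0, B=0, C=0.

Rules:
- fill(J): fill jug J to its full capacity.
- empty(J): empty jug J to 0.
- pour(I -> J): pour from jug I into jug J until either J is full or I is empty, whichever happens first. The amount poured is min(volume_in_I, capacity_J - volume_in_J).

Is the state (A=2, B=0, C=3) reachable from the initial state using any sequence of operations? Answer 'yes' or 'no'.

BFS from (A=0, B=0, C=0):
  1. fill(B) -> (A=0 B=5 C=0)
  2. pour(B -> A) -> (A=3 B=2 C=0)
  3. pour(A -> C) -> (A=0 B=2 C=3)
  4. pour(B -> A) -> (A=2 B=0 C=3)
Target reached → yes.

Answer: yes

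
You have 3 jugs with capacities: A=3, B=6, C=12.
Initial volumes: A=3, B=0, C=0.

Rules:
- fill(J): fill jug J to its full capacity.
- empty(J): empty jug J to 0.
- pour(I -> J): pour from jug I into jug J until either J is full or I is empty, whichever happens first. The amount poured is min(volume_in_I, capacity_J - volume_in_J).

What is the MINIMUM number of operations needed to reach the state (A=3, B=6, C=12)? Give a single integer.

Answer: 2

Derivation:
BFS from (A=3, B=0, C=0). One shortest path:
  1. fill(B) -> (A=3 B=6 C=0)
  2. fill(C) -> (A=3 B=6 C=12)
Reached target in 2 moves.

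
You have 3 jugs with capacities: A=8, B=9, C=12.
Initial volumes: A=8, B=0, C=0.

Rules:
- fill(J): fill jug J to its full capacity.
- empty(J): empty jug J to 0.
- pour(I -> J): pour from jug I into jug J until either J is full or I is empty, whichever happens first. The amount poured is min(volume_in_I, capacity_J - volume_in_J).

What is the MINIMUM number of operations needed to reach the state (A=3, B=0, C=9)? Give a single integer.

Answer: 5

Derivation:
BFS from (A=8, B=0, C=0). One shortest path:
  1. empty(A) -> (A=0 B=0 C=0)
  2. fill(C) -> (A=0 B=0 C=12)
  3. pour(C -> B) -> (A=0 B=9 C=3)
  4. pour(C -> A) -> (A=3 B=9 C=0)
  5. pour(B -> C) -> (A=3 B=0 C=9)
Reached target in 5 moves.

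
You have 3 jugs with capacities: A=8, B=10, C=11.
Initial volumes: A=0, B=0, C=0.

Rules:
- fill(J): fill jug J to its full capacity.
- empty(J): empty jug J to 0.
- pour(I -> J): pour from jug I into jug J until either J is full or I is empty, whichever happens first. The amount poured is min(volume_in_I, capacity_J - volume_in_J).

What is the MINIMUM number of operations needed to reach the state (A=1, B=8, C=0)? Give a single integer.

BFS from (A=0, B=0, C=0). One shortest path:
  1. fill(A) -> (A=8 B=0 C=0)
  2. fill(C) -> (A=8 B=0 C=11)
  3. pour(C -> B) -> (A=8 B=10 C=1)
  4. empty(B) -> (A=8 B=0 C=1)
  5. pour(A -> B) -> (A=0 B=8 C=1)
  6. pour(C -> A) -> (A=1 B=8 C=0)
Reached target in 6 moves.

Answer: 6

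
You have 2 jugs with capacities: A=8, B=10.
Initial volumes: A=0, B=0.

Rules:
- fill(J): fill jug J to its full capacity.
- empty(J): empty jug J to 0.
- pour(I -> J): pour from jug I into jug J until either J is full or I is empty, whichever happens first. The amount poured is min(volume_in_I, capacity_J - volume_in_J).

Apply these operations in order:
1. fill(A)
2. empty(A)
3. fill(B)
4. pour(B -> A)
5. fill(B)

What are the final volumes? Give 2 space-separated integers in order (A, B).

Step 1: fill(A) -> (A=8 B=0)
Step 2: empty(A) -> (A=0 B=0)
Step 3: fill(B) -> (A=0 B=10)
Step 4: pour(B -> A) -> (A=8 B=2)
Step 5: fill(B) -> (A=8 B=10)

Answer: 8 10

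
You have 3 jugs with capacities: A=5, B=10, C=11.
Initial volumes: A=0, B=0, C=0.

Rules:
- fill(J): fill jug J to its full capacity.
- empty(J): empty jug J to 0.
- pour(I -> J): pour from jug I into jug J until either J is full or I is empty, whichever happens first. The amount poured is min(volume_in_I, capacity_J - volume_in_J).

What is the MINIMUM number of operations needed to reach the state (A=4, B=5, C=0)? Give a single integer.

Answer: 6

Derivation:
BFS from (A=0, B=0, C=0). One shortest path:
  1. fill(B) -> (A=0 B=10 C=0)
  2. pour(B -> C) -> (A=0 B=0 C=10)
  3. fill(B) -> (A=0 B=10 C=10)
  4. pour(B -> A) -> (A=5 B=5 C=10)
  5. pour(A -> C) -> (A=4 B=5 C=11)
  6. empty(C) -> (A=4 B=5 C=0)
Reached target in 6 moves.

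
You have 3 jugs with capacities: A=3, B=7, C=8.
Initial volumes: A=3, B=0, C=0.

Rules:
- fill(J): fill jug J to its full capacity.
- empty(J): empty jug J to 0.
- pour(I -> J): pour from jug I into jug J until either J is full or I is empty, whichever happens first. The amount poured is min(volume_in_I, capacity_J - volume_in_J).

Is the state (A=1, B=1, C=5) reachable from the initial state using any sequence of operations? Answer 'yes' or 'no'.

BFS explored all 204 reachable states.
Reachable set includes: (0,0,0), (0,0,1), (0,0,2), (0,0,3), (0,0,4), (0,0,5), (0,0,6), (0,0,7), (0,0,8), (0,1,0), (0,1,1), (0,1,2) ...
Target (A=1, B=1, C=5) not in reachable set → no.

Answer: no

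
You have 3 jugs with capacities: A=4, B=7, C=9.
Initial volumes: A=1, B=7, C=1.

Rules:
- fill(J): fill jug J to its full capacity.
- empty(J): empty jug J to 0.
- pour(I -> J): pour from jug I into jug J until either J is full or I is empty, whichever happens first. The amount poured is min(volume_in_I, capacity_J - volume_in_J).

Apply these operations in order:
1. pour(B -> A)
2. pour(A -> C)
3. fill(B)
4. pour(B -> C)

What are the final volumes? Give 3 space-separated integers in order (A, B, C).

Answer: 0 3 9

Derivation:
Step 1: pour(B -> A) -> (A=4 B=4 C=1)
Step 2: pour(A -> C) -> (A=0 B=4 C=5)
Step 3: fill(B) -> (A=0 B=7 C=5)
Step 4: pour(B -> C) -> (A=0 B=3 C=9)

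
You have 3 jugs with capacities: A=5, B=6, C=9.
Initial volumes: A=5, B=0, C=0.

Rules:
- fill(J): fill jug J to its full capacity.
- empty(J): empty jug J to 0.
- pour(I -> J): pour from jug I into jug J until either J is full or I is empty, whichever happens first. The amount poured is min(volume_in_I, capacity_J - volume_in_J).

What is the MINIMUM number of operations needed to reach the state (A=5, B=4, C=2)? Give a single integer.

BFS from (A=5, B=0, C=0). One shortest path:
  1. fill(B) -> (A=5 B=6 C=0)
  2. pour(B -> C) -> (A=5 B=0 C=6)
  3. pour(A -> B) -> (A=0 B=5 C=6)
  4. pour(C -> A) -> (A=5 B=5 C=1)
  5. pour(A -> B) -> (A=4 B=6 C=1)
  6. pour(B -> C) -> (A=4 B=0 C=7)
  7. pour(A -> B) -> (A=0 B=4 C=7)
  8. pour(C -> A) -> (A=5 B=4 C=2)
Reached target in 8 moves.

Answer: 8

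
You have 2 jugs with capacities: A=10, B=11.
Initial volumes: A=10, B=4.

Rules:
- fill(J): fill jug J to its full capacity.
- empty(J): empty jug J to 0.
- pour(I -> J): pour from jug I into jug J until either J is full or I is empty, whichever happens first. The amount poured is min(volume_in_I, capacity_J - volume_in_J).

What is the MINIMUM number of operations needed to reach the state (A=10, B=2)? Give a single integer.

BFS from (A=10, B=4). One shortest path:
  1. empty(A) -> (A=0 B=4)
  2. fill(B) -> (A=0 B=11)
  3. pour(B -> A) -> (A=10 B=1)
  4. empty(A) -> (A=0 B=1)
  5. pour(B -> A) -> (A=1 B=0)
  6. fill(B) -> (A=1 B=11)
  7. pour(B -> A) -> (A=10 B=2)
Reached target in 7 moves.

Answer: 7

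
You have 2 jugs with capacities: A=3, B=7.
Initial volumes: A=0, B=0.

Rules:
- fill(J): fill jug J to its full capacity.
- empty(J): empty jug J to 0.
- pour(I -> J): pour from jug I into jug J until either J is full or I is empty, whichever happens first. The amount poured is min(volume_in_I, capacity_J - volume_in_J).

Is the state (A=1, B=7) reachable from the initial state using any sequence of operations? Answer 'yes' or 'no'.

BFS from (A=0, B=0):
  1. fill(B) -> (A=0 B=7)
  2. pour(B -> A) -> (A=3 B=4)
  3. empty(A) -> (A=0 B=4)
  4. pour(B -> A) -> (A=3 B=1)
  5. empty(A) -> (A=0 B=1)
  6. pour(B -> A) -> (A=1 B=0)
  7. fill(B) -> (A=1 B=7)
Target reached → yes.

Answer: yes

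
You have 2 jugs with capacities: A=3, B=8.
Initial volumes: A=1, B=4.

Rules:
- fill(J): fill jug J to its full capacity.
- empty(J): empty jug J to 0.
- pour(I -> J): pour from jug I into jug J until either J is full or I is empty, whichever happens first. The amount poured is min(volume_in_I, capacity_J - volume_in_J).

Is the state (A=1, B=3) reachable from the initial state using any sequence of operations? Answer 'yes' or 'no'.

BFS explored all 23 reachable states.
Reachable set includes: (0,0), (0,1), (0,2), (0,3), (0,4), (0,5), (0,6), (0,7), (0,8), (1,0), (1,4), (1,8) ...
Target (A=1, B=3) not in reachable set → no.

Answer: no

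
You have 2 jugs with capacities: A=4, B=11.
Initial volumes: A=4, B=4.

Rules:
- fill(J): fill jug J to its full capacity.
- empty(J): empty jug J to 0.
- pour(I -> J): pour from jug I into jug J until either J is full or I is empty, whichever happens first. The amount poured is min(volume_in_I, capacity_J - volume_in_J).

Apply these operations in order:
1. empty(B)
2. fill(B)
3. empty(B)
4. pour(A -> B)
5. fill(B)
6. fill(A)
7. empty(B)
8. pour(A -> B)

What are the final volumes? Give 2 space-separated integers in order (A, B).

Answer: 0 4

Derivation:
Step 1: empty(B) -> (A=4 B=0)
Step 2: fill(B) -> (A=4 B=11)
Step 3: empty(B) -> (A=4 B=0)
Step 4: pour(A -> B) -> (A=0 B=4)
Step 5: fill(B) -> (A=0 B=11)
Step 6: fill(A) -> (A=4 B=11)
Step 7: empty(B) -> (A=4 B=0)
Step 8: pour(A -> B) -> (A=0 B=4)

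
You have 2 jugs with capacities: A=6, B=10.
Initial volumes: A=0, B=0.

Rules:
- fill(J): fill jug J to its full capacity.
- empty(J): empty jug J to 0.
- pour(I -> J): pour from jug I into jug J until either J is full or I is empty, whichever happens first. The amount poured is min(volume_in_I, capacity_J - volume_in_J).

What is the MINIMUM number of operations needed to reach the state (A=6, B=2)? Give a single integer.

BFS from (A=0, B=0). One shortest path:
  1. fill(A) -> (A=6 B=0)
  2. pour(A -> B) -> (A=0 B=6)
  3. fill(A) -> (A=6 B=6)
  4. pour(A -> B) -> (A=2 B=10)
  5. empty(B) -> (A=2 B=0)
  6. pour(A -> B) -> (A=0 B=2)
  7. fill(A) -> (A=6 B=2)
Reached target in 7 moves.

Answer: 7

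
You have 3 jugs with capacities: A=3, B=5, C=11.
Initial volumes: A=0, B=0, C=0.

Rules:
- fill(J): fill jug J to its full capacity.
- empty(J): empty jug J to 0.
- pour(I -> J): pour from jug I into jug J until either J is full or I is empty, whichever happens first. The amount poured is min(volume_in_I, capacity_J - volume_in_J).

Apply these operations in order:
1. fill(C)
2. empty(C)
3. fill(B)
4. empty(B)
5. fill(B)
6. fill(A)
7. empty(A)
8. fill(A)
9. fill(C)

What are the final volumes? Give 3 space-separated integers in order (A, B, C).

Step 1: fill(C) -> (A=0 B=0 C=11)
Step 2: empty(C) -> (A=0 B=0 C=0)
Step 3: fill(B) -> (A=0 B=5 C=0)
Step 4: empty(B) -> (A=0 B=0 C=0)
Step 5: fill(B) -> (A=0 B=5 C=0)
Step 6: fill(A) -> (A=3 B=5 C=0)
Step 7: empty(A) -> (A=0 B=5 C=0)
Step 8: fill(A) -> (A=3 B=5 C=0)
Step 9: fill(C) -> (A=3 B=5 C=11)

Answer: 3 5 11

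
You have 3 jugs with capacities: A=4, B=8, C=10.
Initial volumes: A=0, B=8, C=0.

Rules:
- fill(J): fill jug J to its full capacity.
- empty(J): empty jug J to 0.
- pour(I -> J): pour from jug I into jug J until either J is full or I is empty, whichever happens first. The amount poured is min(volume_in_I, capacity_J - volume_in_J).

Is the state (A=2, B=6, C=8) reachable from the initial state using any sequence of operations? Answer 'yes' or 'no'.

Answer: no

Derivation:
BFS explored all 78 reachable states.
Reachable set includes: (0,0,0), (0,0,2), (0,0,4), (0,0,6), (0,0,8), (0,0,10), (0,2,0), (0,2,2), (0,2,4), (0,2,6), (0,2,8), (0,2,10) ...
Target (A=2, B=6, C=8) not in reachable set → no.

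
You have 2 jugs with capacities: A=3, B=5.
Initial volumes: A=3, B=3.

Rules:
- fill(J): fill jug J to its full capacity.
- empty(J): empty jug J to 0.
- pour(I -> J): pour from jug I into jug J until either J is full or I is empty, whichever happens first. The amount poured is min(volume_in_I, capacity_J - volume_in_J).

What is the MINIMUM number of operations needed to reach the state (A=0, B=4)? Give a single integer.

Answer: 5

Derivation:
BFS from (A=3, B=3). One shortest path:
  1. pour(A -> B) -> (A=1 B=5)
  2. empty(B) -> (A=1 B=0)
  3. pour(A -> B) -> (A=0 B=1)
  4. fill(A) -> (A=3 B=1)
  5. pour(A -> B) -> (A=0 B=4)
Reached target in 5 moves.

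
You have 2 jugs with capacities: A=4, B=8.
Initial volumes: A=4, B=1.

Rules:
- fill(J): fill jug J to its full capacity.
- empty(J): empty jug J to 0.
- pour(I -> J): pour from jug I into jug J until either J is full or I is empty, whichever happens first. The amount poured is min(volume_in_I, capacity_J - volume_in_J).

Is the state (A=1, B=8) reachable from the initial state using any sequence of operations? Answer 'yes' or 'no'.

Answer: yes

Derivation:
BFS from (A=4, B=1):
  1. empty(A) -> (A=0 B=1)
  2. pour(B -> A) -> (A=1 B=0)
  3. fill(B) -> (A=1 B=8)
Target reached → yes.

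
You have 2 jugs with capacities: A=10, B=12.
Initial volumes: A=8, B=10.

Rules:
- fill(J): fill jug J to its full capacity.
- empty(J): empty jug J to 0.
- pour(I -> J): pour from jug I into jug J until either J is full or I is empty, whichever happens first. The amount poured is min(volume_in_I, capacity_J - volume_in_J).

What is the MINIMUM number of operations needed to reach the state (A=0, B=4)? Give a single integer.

Answer: 7

Derivation:
BFS from (A=8, B=10). One shortest path:
  1. pour(A -> B) -> (A=6 B=12)
  2. empty(B) -> (A=6 B=0)
  3. pour(A -> B) -> (A=0 B=6)
  4. fill(A) -> (A=10 B=6)
  5. pour(A -> B) -> (A=4 B=12)
  6. empty(B) -> (A=4 B=0)
  7. pour(A -> B) -> (A=0 B=4)
Reached target in 7 moves.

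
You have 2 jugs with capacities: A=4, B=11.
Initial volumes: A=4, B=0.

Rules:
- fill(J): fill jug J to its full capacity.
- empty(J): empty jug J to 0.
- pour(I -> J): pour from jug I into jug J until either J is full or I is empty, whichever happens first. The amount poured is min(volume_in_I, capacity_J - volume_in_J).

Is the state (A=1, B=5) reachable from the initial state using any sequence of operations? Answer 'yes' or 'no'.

BFS explored all 30 reachable states.
Reachable set includes: (0,0), (0,1), (0,2), (0,3), (0,4), (0,5), (0,6), (0,7), (0,8), (0,9), (0,10), (0,11) ...
Target (A=1, B=5) not in reachable set → no.

Answer: no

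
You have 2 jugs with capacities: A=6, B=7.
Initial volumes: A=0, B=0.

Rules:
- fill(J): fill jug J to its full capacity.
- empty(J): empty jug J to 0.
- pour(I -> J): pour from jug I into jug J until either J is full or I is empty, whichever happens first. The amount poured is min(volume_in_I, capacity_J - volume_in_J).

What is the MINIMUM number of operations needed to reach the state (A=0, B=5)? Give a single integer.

BFS from (A=0, B=0). One shortest path:
  1. fill(A) -> (A=6 B=0)
  2. pour(A -> B) -> (A=0 B=6)
  3. fill(A) -> (A=6 B=6)
  4. pour(A -> B) -> (A=5 B=7)
  5. empty(B) -> (A=5 B=0)
  6. pour(A -> B) -> (A=0 B=5)
Reached target in 6 moves.

Answer: 6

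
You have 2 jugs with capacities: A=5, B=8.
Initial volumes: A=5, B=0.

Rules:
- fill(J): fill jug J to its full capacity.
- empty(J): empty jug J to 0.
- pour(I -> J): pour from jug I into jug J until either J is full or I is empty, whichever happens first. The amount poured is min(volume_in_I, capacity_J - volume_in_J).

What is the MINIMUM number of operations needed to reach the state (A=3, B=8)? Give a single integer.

BFS from (A=5, B=0). One shortest path:
  1. empty(A) -> (A=0 B=0)
  2. fill(B) -> (A=0 B=8)
  3. pour(B -> A) -> (A=5 B=3)
  4. empty(A) -> (A=0 B=3)
  5. pour(B -> A) -> (A=3 B=0)
  6. fill(B) -> (A=3 B=8)
Reached target in 6 moves.

Answer: 6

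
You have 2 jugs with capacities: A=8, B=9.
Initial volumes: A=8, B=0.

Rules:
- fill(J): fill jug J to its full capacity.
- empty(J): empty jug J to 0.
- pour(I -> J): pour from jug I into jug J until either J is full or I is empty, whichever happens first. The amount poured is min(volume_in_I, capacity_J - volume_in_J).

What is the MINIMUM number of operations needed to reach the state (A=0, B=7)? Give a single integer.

Answer: 5

Derivation:
BFS from (A=8, B=0). One shortest path:
  1. pour(A -> B) -> (A=0 B=8)
  2. fill(A) -> (A=8 B=8)
  3. pour(A -> B) -> (A=7 B=9)
  4. empty(B) -> (A=7 B=0)
  5. pour(A -> B) -> (A=0 B=7)
Reached target in 5 moves.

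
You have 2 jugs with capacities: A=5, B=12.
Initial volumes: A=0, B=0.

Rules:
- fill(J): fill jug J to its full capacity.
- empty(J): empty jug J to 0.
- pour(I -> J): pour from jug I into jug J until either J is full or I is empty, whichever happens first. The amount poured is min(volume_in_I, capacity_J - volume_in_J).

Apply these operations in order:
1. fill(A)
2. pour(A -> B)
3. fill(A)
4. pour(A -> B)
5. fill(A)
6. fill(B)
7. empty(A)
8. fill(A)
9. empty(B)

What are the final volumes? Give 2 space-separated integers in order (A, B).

Answer: 5 0

Derivation:
Step 1: fill(A) -> (A=5 B=0)
Step 2: pour(A -> B) -> (A=0 B=5)
Step 3: fill(A) -> (A=5 B=5)
Step 4: pour(A -> B) -> (A=0 B=10)
Step 5: fill(A) -> (A=5 B=10)
Step 6: fill(B) -> (A=5 B=12)
Step 7: empty(A) -> (A=0 B=12)
Step 8: fill(A) -> (A=5 B=12)
Step 9: empty(B) -> (A=5 B=0)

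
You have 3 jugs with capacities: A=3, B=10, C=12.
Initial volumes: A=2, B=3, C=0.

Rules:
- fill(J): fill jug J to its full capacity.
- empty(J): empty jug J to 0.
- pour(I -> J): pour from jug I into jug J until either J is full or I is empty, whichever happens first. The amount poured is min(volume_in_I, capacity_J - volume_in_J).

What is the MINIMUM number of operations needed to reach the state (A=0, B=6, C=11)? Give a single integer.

BFS from (A=2, B=3, C=0). One shortest path:
  1. fill(C) -> (A=2 B=3 C=12)
  2. pour(C -> A) -> (A=3 B=3 C=11)
  3. pour(A -> B) -> (A=0 B=6 C=11)
Reached target in 3 moves.

Answer: 3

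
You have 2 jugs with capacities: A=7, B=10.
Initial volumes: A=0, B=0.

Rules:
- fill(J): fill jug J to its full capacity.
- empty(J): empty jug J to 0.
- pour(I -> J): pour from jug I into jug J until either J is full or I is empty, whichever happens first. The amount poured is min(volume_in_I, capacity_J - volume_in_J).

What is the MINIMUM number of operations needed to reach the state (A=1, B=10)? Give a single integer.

Answer: 8

Derivation:
BFS from (A=0, B=0). One shortest path:
  1. fill(A) -> (A=7 B=0)
  2. pour(A -> B) -> (A=0 B=7)
  3. fill(A) -> (A=7 B=7)
  4. pour(A -> B) -> (A=4 B=10)
  5. empty(B) -> (A=4 B=0)
  6. pour(A -> B) -> (A=0 B=4)
  7. fill(A) -> (A=7 B=4)
  8. pour(A -> B) -> (A=1 B=10)
Reached target in 8 moves.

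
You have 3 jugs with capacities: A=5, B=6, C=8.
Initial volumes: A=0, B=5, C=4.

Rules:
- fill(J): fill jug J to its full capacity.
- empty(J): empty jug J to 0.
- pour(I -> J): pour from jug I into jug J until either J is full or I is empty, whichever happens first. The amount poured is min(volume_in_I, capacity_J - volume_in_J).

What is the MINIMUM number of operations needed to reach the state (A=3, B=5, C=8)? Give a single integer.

BFS from (A=0, B=5, C=4). One shortest path:
  1. fill(C) -> (A=0 B=5 C=8)
  2. pour(C -> A) -> (A=5 B=5 C=3)
  3. empty(A) -> (A=0 B=5 C=3)
  4. pour(C -> A) -> (A=3 B=5 C=0)
  5. fill(C) -> (A=3 B=5 C=8)
Reached target in 5 moves.

Answer: 5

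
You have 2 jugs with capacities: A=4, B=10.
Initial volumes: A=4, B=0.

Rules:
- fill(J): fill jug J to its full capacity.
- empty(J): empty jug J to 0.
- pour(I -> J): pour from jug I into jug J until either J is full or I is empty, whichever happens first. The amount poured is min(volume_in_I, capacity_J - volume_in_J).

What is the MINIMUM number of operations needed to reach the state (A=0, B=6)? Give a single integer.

BFS from (A=4, B=0). One shortest path:
  1. empty(A) -> (A=0 B=0)
  2. fill(B) -> (A=0 B=10)
  3. pour(B -> A) -> (A=4 B=6)
  4. empty(A) -> (A=0 B=6)
Reached target in 4 moves.

Answer: 4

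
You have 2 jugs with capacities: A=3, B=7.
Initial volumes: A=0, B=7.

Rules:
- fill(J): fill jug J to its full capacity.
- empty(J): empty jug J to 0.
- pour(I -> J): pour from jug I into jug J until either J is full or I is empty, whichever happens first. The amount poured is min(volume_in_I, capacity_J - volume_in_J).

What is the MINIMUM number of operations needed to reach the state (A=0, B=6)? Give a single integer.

BFS from (A=0, B=7). One shortest path:
  1. fill(A) -> (A=3 B=7)
  2. empty(B) -> (A=3 B=0)
  3. pour(A -> B) -> (A=0 B=3)
  4. fill(A) -> (A=3 B=3)
  5. pour(A -> B) -> (A=0 B=6)
Reached target in 5 moves.

Answer: 5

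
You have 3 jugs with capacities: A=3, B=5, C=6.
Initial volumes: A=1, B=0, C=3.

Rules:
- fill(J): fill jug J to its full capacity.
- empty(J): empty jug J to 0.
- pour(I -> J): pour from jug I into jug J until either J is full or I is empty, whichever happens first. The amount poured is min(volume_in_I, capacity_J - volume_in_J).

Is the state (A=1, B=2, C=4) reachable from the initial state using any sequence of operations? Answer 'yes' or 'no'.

Answer: no

Derivation:
BFS explored all 128 reachable states.
Reachable set includes: (0,0,0), (0,0,1), (0,0,2), (0,0,3), (0,0,4), (0,0,5), (0,0,6), (0,1,0), (0,1,1), (0,1,2), (0,1,3), (0,1,4) ...
Target (A=1, B=2, C=4) not in reachable set → no.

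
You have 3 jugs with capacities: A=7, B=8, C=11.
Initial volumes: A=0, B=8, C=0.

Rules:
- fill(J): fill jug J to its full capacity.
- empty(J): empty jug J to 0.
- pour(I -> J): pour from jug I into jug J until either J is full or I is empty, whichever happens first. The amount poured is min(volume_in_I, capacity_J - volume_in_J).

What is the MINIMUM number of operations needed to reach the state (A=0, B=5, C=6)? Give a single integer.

BFS from (A=0, B=8, C=0). One shortest path:
  1. fill(A) -> (A=7 B=8 C=0)
  2. pour(B -> C) -> (A=7 B=0 C=8)
  3. pour(A -> B) -> (A=0 B=7 C=8)
  4. fill(A) -> (A=7 B=7 C=8)
  5. pour(A -> B) -> (A=6 B=8 C=8)
  6. pour(B -> C) -> (A=6 B=5 C=11)
  7. empty(C) -> (A=6 B=5 C=0)
  8. pour(A -> C) -> (A=0 B=5 C=6)
Reached target in 8 moves.

Answer: 8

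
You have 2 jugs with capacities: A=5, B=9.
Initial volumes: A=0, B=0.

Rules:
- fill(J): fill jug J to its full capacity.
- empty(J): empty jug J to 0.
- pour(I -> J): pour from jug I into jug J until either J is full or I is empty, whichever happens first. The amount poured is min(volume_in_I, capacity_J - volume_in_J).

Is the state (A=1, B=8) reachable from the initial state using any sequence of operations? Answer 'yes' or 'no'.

BFS explored all 28 reachable states.
Reachable set includes: (0,0), (0,1), (0,2), (0,3), (0,4), (0,5), (0,6), (0,7), (0,8), (0,9), (1,0), (1,9) ...
Target (A=1, B=8) not in reachable set → no.

Answer: no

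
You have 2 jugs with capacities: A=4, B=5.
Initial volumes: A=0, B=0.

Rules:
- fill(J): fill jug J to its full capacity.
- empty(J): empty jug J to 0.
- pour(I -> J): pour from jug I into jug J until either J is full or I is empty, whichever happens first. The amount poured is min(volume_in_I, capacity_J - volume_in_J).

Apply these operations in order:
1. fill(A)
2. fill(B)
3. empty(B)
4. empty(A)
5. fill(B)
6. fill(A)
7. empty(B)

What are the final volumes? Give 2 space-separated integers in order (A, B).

Answer: 4 0

Derivation:
Step 1: fill(A) -> (A=4 B=0)
Step 2: fill(B) -> (A=4 B=5)
Step 3: empty(B) -> (A=4 B=0)
Step 4: empty(A) -> (A=0 B=0)
Step 5: fill(B) -> (A=0 B=5)
Step 6: fill(A) -> (A=4 B=5)
Step 7: empty(B) -> (A=4 B=0)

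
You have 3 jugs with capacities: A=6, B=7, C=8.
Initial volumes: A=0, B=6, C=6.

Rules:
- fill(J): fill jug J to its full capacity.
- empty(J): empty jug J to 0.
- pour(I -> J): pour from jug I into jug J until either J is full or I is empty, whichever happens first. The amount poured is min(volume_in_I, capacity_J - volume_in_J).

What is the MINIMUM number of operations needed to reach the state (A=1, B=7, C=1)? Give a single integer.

BFS from (A=0, B=6, C=6). One shortest path:
  1. fill(B) -> (A=0 B=7 C=6)
  2. fill(C) -> (A=0 B=7 C=8)
  3. pour(B -> A) -> (A=6 B=1 C=8)
  4. empty(A) -> (A=0 B=1 C=8)
  5. pour(B -> A) -> (A=1 B=0 C=8)
  6. pour(C -> B) -> (A=1 B=7 C=1)
Reached target in 6 moves.

Answer: 6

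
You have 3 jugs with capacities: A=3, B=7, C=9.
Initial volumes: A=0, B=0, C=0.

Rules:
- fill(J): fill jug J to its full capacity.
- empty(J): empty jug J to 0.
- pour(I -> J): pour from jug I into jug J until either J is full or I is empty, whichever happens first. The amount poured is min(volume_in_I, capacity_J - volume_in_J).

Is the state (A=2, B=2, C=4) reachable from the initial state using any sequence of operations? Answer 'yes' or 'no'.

Answer: no

Derivation:
BFS explored all 224 reachable states.
Reachable set includes: (0,0,0), (0,0,1), (0,0,2), (0,0,3), (0,0,4), (0,0,5), (0,0,6), (0,0,7), (0,0,8), (0,0,9), (0,1,0), (0,1,1) ...
Target (A=2, B=2, C=4) not in reachable set → no.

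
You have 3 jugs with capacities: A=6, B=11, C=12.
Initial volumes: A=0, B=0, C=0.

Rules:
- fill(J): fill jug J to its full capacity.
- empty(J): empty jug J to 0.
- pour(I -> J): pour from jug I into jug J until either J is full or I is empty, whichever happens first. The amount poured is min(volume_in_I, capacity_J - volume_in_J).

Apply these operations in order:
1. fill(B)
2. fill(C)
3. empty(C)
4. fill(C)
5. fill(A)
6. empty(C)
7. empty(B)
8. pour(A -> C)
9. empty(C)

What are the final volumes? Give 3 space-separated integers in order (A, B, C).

Answer: 0 0 0

Derivation:
Step 1: fill(B) -> (A=0 B=11 C=0)
Step 2: fill(C) -> (A=0 B=11 C=12)
Step 3: empty(C) -> (A=0 B=11 C=0)
Step 4: fill(C) -> (A=0 B=11 C=12)
Step 5: fill(A) -> (A=6 B=11 C=12)
Step 6: empty(C) -> (A=6 B=11 C=0)
Step 7: empty(B) -> (A=6 B=0 C=0)
Step 8: pour(A -> C) -> (A=0 B=0 C=6)
Step 9: empty(C) -> (A=0 B=0 C=0)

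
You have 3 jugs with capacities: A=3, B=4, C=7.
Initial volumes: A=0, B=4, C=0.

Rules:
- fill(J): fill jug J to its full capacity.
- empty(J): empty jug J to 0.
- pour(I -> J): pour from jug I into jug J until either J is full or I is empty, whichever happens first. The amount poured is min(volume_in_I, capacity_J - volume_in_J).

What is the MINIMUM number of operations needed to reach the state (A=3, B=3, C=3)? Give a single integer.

Answer: 6

Derivation:
BFS from (A=0, B=4, C=0). One shortest path:
  1. fill(A) -> (A=3 B=4 C=0)
  2. empty(B) -> (A=3 B=0 C=0)
  3. pour(A -> B) -> (A=0 B=3 C=0)
  4. fill(A) -> (A=3 B=3 C=0)
  5. pour(A -> C) -> (A=0 B=3 C=3)
  6. fill(A) -> (A=3 B=3 C=3)
Reached target in 6 moves.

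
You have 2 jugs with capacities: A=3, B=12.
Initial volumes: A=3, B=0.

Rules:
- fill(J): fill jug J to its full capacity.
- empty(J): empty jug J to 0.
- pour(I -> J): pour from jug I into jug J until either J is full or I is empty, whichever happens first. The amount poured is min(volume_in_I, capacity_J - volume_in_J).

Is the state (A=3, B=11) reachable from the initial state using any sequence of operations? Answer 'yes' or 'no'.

Answer: no

Derivation:
BFS explored all 10 reachable states.
Reachable set includes: (0,0), (0,3), (0,6), (0,9), (0,12), (3,0), (3,3), (3,6), (3,9), (3,12)
Target (A=3, B=11) not in reachable set → no.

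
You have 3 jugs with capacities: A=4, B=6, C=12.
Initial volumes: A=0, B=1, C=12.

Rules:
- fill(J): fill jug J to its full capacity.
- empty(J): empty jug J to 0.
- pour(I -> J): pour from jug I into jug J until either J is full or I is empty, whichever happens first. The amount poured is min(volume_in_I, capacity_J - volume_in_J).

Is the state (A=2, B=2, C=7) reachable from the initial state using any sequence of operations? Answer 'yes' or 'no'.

Answer: no

Derivation:
BFS explored all 218 reachable states.
Reachable set includes: (0,0,0), (0,0,1), (0,0,2), (0,0,3), (0,0,4), (0,0,5), (0,0,6), (0,0,7), (0,0,8), (0,0,9), (0,0,10), (0,0,11) ...
Target (A=2, B=2, C=7) not in reachable set → no.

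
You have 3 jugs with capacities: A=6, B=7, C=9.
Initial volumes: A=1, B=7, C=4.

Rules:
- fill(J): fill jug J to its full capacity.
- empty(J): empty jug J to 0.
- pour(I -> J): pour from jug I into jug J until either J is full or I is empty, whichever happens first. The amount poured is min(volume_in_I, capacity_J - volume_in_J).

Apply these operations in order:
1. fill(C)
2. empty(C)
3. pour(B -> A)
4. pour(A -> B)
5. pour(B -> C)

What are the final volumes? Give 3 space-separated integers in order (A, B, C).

Answer: 1 0 7

Derivation:
Step 1: fill(C) -> (A=1 B=7 C=9)
Step 2: empty(C) -> (A=1 B=7 C=0)
Step 3: pour(B -> A) -> (A=6 B=2 C=0)
Step 4: pour(A -> B) -> (A=1 B=7 C=0)
Step 5: pour(B -> C) -> (A=1 B=0 C=7)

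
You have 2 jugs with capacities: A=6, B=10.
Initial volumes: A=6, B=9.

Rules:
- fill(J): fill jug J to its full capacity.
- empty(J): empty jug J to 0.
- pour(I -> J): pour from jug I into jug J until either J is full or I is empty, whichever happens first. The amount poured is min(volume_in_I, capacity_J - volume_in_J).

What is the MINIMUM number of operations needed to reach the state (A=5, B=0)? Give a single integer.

Answer: 2

Derivation:
BFS from (A=6, B=9). One shortest path:
  1. pour(A -> B) -> (A=5 B=10)
  2. empty(B) -> (A=5 B=0)
Reached target in 2 moves.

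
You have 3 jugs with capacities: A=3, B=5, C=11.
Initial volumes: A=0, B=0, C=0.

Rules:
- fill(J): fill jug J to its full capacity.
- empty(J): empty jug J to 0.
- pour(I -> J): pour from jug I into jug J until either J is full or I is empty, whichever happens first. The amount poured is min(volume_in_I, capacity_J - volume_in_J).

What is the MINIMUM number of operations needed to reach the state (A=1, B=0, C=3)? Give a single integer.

Answer: 7

Derivation:
BFS from (A=0, B=0, C=0). One shortest path:
  1. fill(A) -> (A=3 B=0 C=0)
  2. pour(A -> B) -> (A=0 B=3 C=0)
  3. fill(A) -> (A=3 B=3 C=0)
  4. pour(A -> C) -> (A=0 B=3 C=3)
  5. fill(A) -> (A=3 B=3 C=3)
  6. pour(A -> B) -> (A=1 B=5 C=3)
  7. empty(B) -> (A=1 B=0 C=3)
Reached target in 7 moves.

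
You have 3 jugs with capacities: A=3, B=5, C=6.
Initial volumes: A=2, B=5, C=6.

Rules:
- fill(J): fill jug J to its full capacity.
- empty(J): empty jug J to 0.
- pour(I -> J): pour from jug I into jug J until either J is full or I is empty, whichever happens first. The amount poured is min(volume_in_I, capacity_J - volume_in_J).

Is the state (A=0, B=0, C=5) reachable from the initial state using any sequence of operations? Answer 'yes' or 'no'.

BFS from (A=2, B=5, C=6):
  1. empty(A) -> (A=0 B=5 C=6)
  2. empty(C) -> (A=0 B=5 C=0)
  3. pour(B -> C) -> (A=0 B=0 C=5)
Target reached → yes.

Answer: yes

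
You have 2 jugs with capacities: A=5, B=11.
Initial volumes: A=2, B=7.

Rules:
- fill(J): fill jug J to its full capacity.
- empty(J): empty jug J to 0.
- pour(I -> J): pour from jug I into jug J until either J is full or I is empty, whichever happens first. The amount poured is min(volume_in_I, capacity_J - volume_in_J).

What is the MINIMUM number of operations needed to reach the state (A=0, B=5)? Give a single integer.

Answer: 3

Derivation:
BFS from (A=2, B=7). One shortest path:
  1. fill(A) -> (A=5 B=7)
  2. empty(B) -> (A=5 B=0)
  3. pour(A -> B) -> (A=0 B=5)
Reached target in 3 moves.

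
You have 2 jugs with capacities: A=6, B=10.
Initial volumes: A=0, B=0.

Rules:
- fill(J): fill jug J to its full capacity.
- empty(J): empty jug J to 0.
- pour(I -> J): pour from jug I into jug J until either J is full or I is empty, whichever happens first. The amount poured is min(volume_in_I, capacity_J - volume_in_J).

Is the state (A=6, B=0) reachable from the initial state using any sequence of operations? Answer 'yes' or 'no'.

Answer: yes

Derivation:
BFS from (A=0, B=0):
  1. fill(A) -> (A=6 B=0)
Target reached → yes.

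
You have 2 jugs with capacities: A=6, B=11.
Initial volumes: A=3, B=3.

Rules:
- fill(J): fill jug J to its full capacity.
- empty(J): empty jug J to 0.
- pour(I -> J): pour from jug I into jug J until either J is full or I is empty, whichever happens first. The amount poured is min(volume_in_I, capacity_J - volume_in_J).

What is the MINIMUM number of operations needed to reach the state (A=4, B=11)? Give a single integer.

Answer: 4

Derivation:
BFS from (A=3, B=3). One shortest path:
  1. fill(A) -> (A=6 B=3)
  2. pour(A -> B) -> (A=0 B=9)
  3. fill(A) -> (A=6 B=9)
  4. pour(A -> B) -> (A=4 B=11)
Reached target in 4 moves.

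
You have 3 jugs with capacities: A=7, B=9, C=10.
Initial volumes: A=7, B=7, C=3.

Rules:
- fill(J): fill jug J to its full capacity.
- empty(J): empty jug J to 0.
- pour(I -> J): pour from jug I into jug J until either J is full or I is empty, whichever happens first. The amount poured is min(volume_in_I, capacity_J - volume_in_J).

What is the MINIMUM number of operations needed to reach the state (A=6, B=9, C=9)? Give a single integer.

BFS from (A=7, B=7, C=3). One shortest path:
  1. fill(C) -> (A=7 B=7 C=10)
  2. pour(A -> B) -> (A=5 B=9 C=10)
  3. empty(B) -> (A=5 B=0 C=10)
  4. pour(C -> B) -> (A=5 B=9 C=1)
  5. pour(C -> A) -> (A=6 B=9 C=0)
  6. pour(B -> C) -> (A=6 B=0 C=9)
  7. fill(B) -> (A=6 B=9 C=9)
Reached target in 7 moves.

Answer: 7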